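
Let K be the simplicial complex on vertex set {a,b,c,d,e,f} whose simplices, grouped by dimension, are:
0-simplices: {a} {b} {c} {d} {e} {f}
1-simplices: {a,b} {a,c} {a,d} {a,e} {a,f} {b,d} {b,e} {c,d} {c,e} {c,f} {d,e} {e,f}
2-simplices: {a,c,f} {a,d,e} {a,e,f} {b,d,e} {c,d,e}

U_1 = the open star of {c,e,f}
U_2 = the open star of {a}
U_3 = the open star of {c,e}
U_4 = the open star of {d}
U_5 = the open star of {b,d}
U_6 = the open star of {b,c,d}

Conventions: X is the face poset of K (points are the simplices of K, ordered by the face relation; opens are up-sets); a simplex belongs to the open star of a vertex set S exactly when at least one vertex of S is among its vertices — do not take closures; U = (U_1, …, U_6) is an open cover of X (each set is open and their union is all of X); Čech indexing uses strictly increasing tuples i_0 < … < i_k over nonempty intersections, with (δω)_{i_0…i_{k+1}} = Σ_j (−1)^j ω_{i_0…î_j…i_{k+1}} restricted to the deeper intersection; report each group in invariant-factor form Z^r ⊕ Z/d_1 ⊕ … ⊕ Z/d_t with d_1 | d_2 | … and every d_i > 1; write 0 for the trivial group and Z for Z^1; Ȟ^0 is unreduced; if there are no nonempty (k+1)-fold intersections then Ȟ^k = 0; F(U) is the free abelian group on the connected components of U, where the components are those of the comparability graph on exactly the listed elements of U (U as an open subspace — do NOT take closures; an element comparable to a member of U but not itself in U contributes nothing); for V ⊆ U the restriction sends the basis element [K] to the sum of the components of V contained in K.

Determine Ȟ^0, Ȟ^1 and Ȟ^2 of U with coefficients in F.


nerve of the cover:
  U1={{c},{e},{f},{a,c},{a,e},{a,f},{b,e},{c,d},{c,e},{c,f},{d,e},{e,f},{a,c,f},{a,d,e},{a,e,f},{b,d,e},{c,d,e}} U2={{a},{a,b},{a,c},{a,d},{a,e},{a,f},{a,c,f},{a,d,e},{a,e,f}} U3={{c},{e},{a,c},{a,e},{b,e},{c,d},{c,e},{c,f},{d,e},{e,f},{a,c,f},{a,d,e},{a,e,f},{b,d,e},{c,d,e}} U4={{d},{a,d},{b,d},{c,d},{d,e},{a,d,e},{b,d,e},{c,d,e}} U5={{b},{d},{a,b},{a,d},{b,d},{b,e},{c,d},{d,e},{a,d,e},{b,d,e},{c,d,e}} U6={{b},{c},{d},{a,b},{a,c},{a,d},{b,d},{b,e},{c,d},{c,e},{c,f},{d,e},{a,c,f},{a,d,e},{b,d,e},{c,d,e}}
  U12={{a,c},{a,e},{a,f},{a,c,f},{a,d,e},{a,e,f}} U13={{c},{e},{a,c},{a,e},{b,e},{c,d},{c,e},{c,f},{d,e},{e,f},{a,c,f},{a,d,e},{a,e,f},{b,d,e},{c,d,e}} U14={{c,d},{d,e},{a,d,e},{b,d,e},{c,d,e}} U15={{b,e},{c,d},{d,e},{a,d,e},{b,d,e},{c,d,e}} U16={{c},{a,c},{b,e},{c,d},{c,e},{c,f},{d,e},{a,c,f},{a,d,e},{b,d,e},{c,d,e}} U23={{a,c},{a,e},{a,c,f},{a,d,e},{a,e,f}} U24={{a,d},{a,d,e}} U25={{a,b},{a,d},{a,d,e}} U26={{a,b},{a,c},{a,d},{a,c,f},{a,d,e}} U34={{c,d},{d,e},{a,d,e},{b,d,e},{c,d,e}} U35={{b,e},{c,d},{d,e},{a,d,e},{b,d,e},{c,d,e}} U36={{c},{a,c},{b,e},{c,d},{c,e},{c,f},{d,e},{a,c,f},{a,d,e},{b,d,e},{c,d,e}} U45={{d},{a,d},{b,d},{c,d},{d,e},{a,d,e},{b,d,e},{c,d,e}} U46={{d},{a,d},{b,d},{c,d},{d,e},{a,d,e},{b,d,e},{c,d,e}} U56={{b},{d},{a,b},{a,d},{b,d},{b,e},{c,d},{d,e},{a,d,e},{b,d,e},{c,d,e}}
  U123={{a,c},{a,e},{a,c,f},{a,d,e},{a,e,f}} U124={{a,d,e}} U125={{a,d,e}} U126={{a,c},{a,c,f},{a,d,e}} U134={{c,d},{d,e},{a,d,e},{b,d,e},{c,d,e}} U135={{b,e},{c,d},{d,e},{a,d,e},{b,d,e},{c,d,e}} U136={{c},{a,c},{b,e},{c,d},{c,e},{c,f},{d,e},{a,c,f},{a,d,e},{b,d,e},{c,d,e}} U145={{c,d},{d,e},{a,d,e},{b,d,e},{c,d,e}} U146={{c,d},{d,e},{a,d,e},{b,d,e},{c,d,e}} U156={{b,e},{c,d},{d,e},{a,d,e},{b,d,e},{c,d,e}} U234={{a,d,e}} U235={{a,d,e}} U236={{a,c},{a,c,f},{a,d,e}} U245={{a,d},{a,d,e}} U246={{a,d},{a,d,e}} U256={{a,b},{a,d},{a,d,e}} U345={{c,d},{d,e},{a,d,e},{b,d,e},{c,d,e}} U346={{c,d},{d,e},{a,d,e},{b,d,e},{c,d,e}} U356={{b,e},{c,d},{d,e},{a,d,e},{b,d,e},{c,d,e}} U456={{d},{a,d},{b,d},{c,d},{d,e},{a,d,e},{b,d,e},{c,d,e}}
  U1234={{a,d,e}} U1235={{a,d,e}} U1236={{a,c},{a,c,f},{a,d,e}} U1245={{a,d,e}} U1246={{a,d,e}} U1256={{a,d,e}} U1345={{c,d},{d,e},{a,d,e},{b,d,e},{c,d,e}} U1346={{c,d},{d,e},{a,d,e},{b,d,e},{c,d,e}} U1356={{b,e},{c,d},{d,e},{a,d,e},{b,d,e},{c,d,e}} U1456={{c,d},{d,e},{a,d,e},{b,d,e},{c,d,e}} U2345={{a,d,e}} U2346={{a,d,e}} U2356={{a,d,e}} U2456={{a,d},{a,d,e}} U3456={{c,d},{d,e},{a,d,e},{b,d,e},{c,d,e}}
  U12345={{a,d,e}} U12346={{a,d,e}} U12356={{a,d,e}} U12456={{a,d,e}} U13456={{c,d},{d,e},{a,d,e},{b,d,e},{c,d,e}} U23456={{a,d,e}}
  U123456={{a,d,e}}
components per intersection:
  U1: {{c},{e},{f},{a,c},{a,e},{a,f},{b,e},{c,d},{c,e},{c,f},{d,e},{e,f},{a,c,f},{a,d,e},{a,e,f},{b,d,e},{c,d,e}}
  U2: {{a},{a,b},{a,c},{a,d},{a,e},{a,f},{a,c,f},{a,d,e},{a,e,f}}
  U3: {{c},{e},{a,c},{a,e},{b,e},{c,d},{c,e},{c,f},{d,e},{e,f},{a,c,f},{a,d,e},{a,e,f},{b,d,e},{c,d,e}}
  U4: {{d},{a,d},{b,d},{c,d},{d,e},{a,d,e},{b,d,e},{c,d,e}}
  U5: {{b},{d},{a,b},{a,d},{b,d},{b,e},{c,d},{d,e},{a,d,e},{b,d,e},{c,d,e}}
  U6: {{b},{c},{d},{a,b},{a,c},{a,d},{b,d},{b,e},{c,d},{c,e},{c,f},{d,e},{a,c,f},{a,d,e},{b,d,e},{c,d,e}}
  U12: {{a,c},{a,e},{a,f},{a,c,f},{a,d,e},{a,e,f}}
  U13: {{c},{e},{a,c},{a,e},{b,e},{c,d},{c,e},{c,f},{d,e},{e,f},{a,c,f},{a,d,e},{a,e,f},{b,d,e},{c,d,e}}
  U14: {{c,d},{d,e},{a,d,e},{b,d,e},{c,d,e}}
  U15: {{b,e},{c,d},{d,e},{a,d,e},{b,d,e},{c,d,e}}
  U16: {{c},{a,c},{b,e},{c,d},{c,e},{c,f},{d,e},{a,c,f},{a,d,e},{b,d,e},{c,d,e}}
  U23: {{a,c},{a,c,f}} {{a,e},{a,d,e},{a,e,f}}
  U24: {{a,d},{a,d,e}}
  U25: {{a,b}} {{a,d},{a,d,e}}
  U26: {{a,b}} {{a,c},{a,c,f}} {{a,d},{a,d,e}}
  U34: {{c,d},{d,e},{a,d,e},{b,d,e},{c,d,e}}
  U35: {{b,e},{c,d},{d,e},{a,d,e},{b,d,e},{c,d,e}}
  U36: {{c},{a,c},{b,e},{c,d},{c,e},{c,f},{d,e},{a,c,f},{a,d,e},{b,d,e},{c,d,e}}
  U45: {{d},{a,d},{b,d},{c,d},{d,e},{a,d,e},{b,d,e},{c,d,e}}
  U46: {{d},{a,d},{b,d},{c,d},{d,e},{a,d,e},{b,d,e},{c,d,e}}
  U56: {{b},{d},{a,b},{a,d},{b,d},{b,e},{c,d},{d,e},{a,d,e},{b,d,e},{c,d,e}}
  U123: {{a,c},{a,c,f}} {{a,e},{a,d,e},{a,e,f}}
  U124: {{a,d,e}}
  U125: {{a,d,e}}
  U126: {{a,c},{a,c,f}} {{a,d,e}}
  U134: {{c,d},{d,e},{a,d,e},{b,d,e},{c,d,e}}
  U135: {{b,e},{c,d},{d,e},{a,d,e},{b,d,e},{c,d,e}}
  U136: {{c},{a,c},{b,e},{c,d},{c,e},{c,f},{d,e},{a,c,f},{a,d,e},{b,d,e},{c,d,e}}
  U145: {{c,d},{d,e},{a,d,e},{b,d,e},{c,d,e}}
  U146: {{c,d},{d,e},{a,d,e},{b,d,e},{c,d,e}}
  U156: {{b,e},{c,d},{d,e},{a,d,e},{b,d,e},{c,d,e}}
  U234: {{a,d,e}}
  U235: {{a,d,e}}
  U236: {{a,c},{a,c,f}} {{a,d,e}}
  U245: {{a,d},{a,d,e}}
  U246: {{a,d},{a,d,e}}
  U256: {{a,b}} {{a,d},{a,d,e}}
  U345: {{c,d},{d,e},{a,d,e},{b,d,e},{c,d,e}}
  U346: {{c,d},{d,e},{a,d,e},{b,d,e},{c,d,e}}
  U356: {{b,e},{c,d},{d,e},{a,d,e},{b,d,e},{c,d,e}}
  U456: {{d},{a,d},{b,d},{c,d},{d,e},{a,d,e},{b,d,e},{c,d,e}}
  U1234: {{a,d,e}}
  U1235: {{a,d,e}}
  U1236: {{a,c},{a,c,f}} {{a,d,e}}
  U1245: {{a,d,e}}
  U1246: {{a,d,e}}
  U1256: {{a,d,e}}
  U1345: {{c,d},{d,e},{a,d,e},{b,d,e},{c,d,e}}
  U1346: {{c,d},{d,e},{a,d,e},{b,d,e},{c,d,e}}
  U1356: {{b,e},{c,d},{d,e},{a,d,e},{b,d,e},{c,d,e}}
  U1456: {{c,d},{d,e},{a,d,e},{b,d,e},{c,d,e}}
  U2345: {{a,d,e}}
  U2346: {{a,d,e}}
  U2356: {{a,d,e}}
  U2456: {{a,d},{a,d,e}}
  U3456: {{c,d},{d,e},{a,d,e},{b,d,e},{c,d,e}}
  U12345: {{a,d,e}}
  U12346: {{a,d,e}}
  U12356: {{a,d,e}}
  U12456: {{a,d,e}}
  U13456: {{c,d},{d,e},{a,d,e},{b,d,e},{c,d,e}}
  U23456: {{a,d,e}}
  U123456: {{a,d,e}}
C dims 6,19,24,16; δ0: rk 5, SNF 1^5; δ1: rk 13, SNF 1^13; δ2: rk 11, SNF 1^11
Ȟ^0 = (6 − 5) − 0 = 1, so Ȟ^0 ≅ Z
Ȟ^1 = (19 − 13) − 5 = 1, so Ȟ^1 ≅ Z
Ȟ^2 = (24 − 11) − 13 = 0, so Ȟ^2 ≅ 0

Ȟ^0 = Z, Ȟ^1 = Z, Ȟ^2 = 0


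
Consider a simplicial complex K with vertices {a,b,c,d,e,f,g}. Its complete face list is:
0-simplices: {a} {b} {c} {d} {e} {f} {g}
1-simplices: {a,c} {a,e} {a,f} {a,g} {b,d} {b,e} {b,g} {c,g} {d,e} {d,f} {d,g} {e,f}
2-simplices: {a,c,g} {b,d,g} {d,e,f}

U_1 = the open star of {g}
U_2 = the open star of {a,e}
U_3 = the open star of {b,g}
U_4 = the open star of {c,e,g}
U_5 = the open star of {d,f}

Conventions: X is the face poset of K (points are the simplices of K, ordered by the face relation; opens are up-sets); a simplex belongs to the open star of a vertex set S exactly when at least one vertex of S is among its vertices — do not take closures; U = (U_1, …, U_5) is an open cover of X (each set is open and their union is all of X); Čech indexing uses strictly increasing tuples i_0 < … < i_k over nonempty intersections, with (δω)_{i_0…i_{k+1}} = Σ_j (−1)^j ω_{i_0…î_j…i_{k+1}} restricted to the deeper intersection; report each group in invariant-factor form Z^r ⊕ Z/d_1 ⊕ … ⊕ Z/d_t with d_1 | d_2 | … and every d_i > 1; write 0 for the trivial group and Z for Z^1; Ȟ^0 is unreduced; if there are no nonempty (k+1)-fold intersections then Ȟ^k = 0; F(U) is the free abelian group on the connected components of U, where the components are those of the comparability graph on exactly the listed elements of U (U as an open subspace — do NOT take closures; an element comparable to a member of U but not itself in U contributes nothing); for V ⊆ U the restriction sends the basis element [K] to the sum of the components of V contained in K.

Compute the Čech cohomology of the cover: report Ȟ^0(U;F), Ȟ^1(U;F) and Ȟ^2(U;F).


nerve simplices:
  U1={{g},{a,g},{b,g},{c,g},{d,g},{a,c,g},{b,d,g}} U2={{a},{e},{a,c},{a,e},{a,f},{a,g},{b,e},{d,e},{e,f},{a,c,g},{d,e,f}} U3={{b},{g},{a,g},{b,d},{b,e},{b,g},{c,g},{d,g},{a,c,g},{b,d,g}} U4={{c},{e},{g},{a,c},{a,e},{a,g},{b,e},{b,g},{c,g},{d,e},{d,g},{e,f},{a,c,g},{b,d,g},{d,e,f}} U5={{d},{f},{a,f},{b,d},{d,e},{d,f},{d,g},{e,f},{b,d,g},{d,e,f}}
  U12={{a,g},{a,c,g}} U13={{g},{a,g},{b,g},{c,g},{d,g},{a,c,g},{b,d,g}} U14={{g},{a,g},{b,g},{c,g},{d,g},{a,c,g},{b,d,g}} U15={{d,g},{b,d,g}} U23={{a,g},{b,e},{a,c,g}} U24={{e},{a,c},{a,e},{a,g},{b,e},{d,e},{e,f},{a,c,g},{d,e,f}} U25={{a,f},{d,e},{e,f},{d,e,f}} U34={{g},{a,g},{b,e},{b,g},{c,g},{d,g},{a,c,g},{b,d,g}} U35={{b,d},{d,g},{b,d,g}} U45={{d,e},{d,g},{e,f},{b,d,g},{d,e,f}}
  U123={{a,g},{a,c,g}} U124={{a,g},{a,c,g}} U134={{g},{a,g},{b,g},{c,g},{d,g},{a,c,g},{b,d,g}} U135={{d,g},{b,d,g}} U145={{d,g},{b,d,g}} U234={{a,g},{b,e},{a,c,g}} U245={{d,e},{e,f},{d,e,f}} U345={{d,g},{b,d,g}}
  U1234={{a,g},{a,c,g}} U1345={{d,g},{b,d,g}}
components per intersection:
  U1: {{g},{a,g},{b,g},{c,g},{d,g},{a,c,g},{b,d,g}}
  U2: {{a},{e},{a,c},{a,e},{a,f},{a,g},{b,e},{d,e},{e,f},{a,c,g},{d,e,f}}
  U3: {{b},{g},{a,g},{b,d},{b,e},{b,g},{c,g},{d,g},{a,c,g},{b,d,g}}
  U4: {{c},{g},{a,c},{a,g},{b,g},{c,g},{d,g},{a,c,g},{b,d,g}} {{e},{a,e},{b,e},{d,e},{e,f},{d,e,f}}
  U5: {{d},{f},{a,f},{b,d},{d,e},{d,f},{d,g},{e,f},{b,d,g},{d,e,f}}
  U12: {{a,g},{a,c,g}}
  U13: {{g},{a,g},{b,g},{c,g},{d,g},{a,c,g},{b,d,g}}
  U14: {{g},{a,g},{b,g},{c,g},{d,g},{a,c,g},{b,d,g}}
  U15: {{d,g},{b,d,g}}
  U23: {{a,g},{a,c,g}} {{b,e}}
  U24: {{e},{a,e},{b,e},{d,e},{e,f},{d,e,f}} {{a,c},{a,g},{a,c,g}}
  U25: {{a,f}} {{d,e},{e,f},{d,e,f}}
  U34: {{g},{a,g},{b,g},{c,g},{d,g},{a,c,g},{b,d,g}} {{b,e}}
  U35: {{b,d},{d,g},{b,d,g}}
  U45: {{d,e},{e,f},{d,e,f}} {{d,g},{b,d,g}}
  U123: {{a,g},{a,c,g}}
  U124: {{a,g},{a,c,g}}
  U134: {{g},{a,g},{b,g},{c,g},{d,g},{a,c,g},{b,d,g}}
  U135: {{d,g},{b,d,g}}
  U145: {{d,g},{b,d,g}}
  U234: {{a,g},{a,c,g}} {{b,e}}
  U245: {{d,e},{e,f},{d,e,f}}
  U345: {{d,g},{b,d,g}}
  U1234: {{a,g},{a,c,g}}
  U1345: {{d,g},{b,d,g}}
C dims 6,15,9,2; δ0: rk 5, SNF 1^5; δ1: rk 7, SNF 1^7; δ2: rk 2, SNF 1^2
degree 0: 6−5−0 = 1 → Ȟ^0 ≅ Z
degree 1: 15−7−5 = 3 → Ȟ^1 ≅ Z^3
degree 2: 9−2−7 = 0 → Ȟ^2 ≅ 0

Ȟ^0(U;F) ≅ Z; Ȟ^1(U;F) ≅ Z^3; Ȟ^2(U;F) ≅ 0


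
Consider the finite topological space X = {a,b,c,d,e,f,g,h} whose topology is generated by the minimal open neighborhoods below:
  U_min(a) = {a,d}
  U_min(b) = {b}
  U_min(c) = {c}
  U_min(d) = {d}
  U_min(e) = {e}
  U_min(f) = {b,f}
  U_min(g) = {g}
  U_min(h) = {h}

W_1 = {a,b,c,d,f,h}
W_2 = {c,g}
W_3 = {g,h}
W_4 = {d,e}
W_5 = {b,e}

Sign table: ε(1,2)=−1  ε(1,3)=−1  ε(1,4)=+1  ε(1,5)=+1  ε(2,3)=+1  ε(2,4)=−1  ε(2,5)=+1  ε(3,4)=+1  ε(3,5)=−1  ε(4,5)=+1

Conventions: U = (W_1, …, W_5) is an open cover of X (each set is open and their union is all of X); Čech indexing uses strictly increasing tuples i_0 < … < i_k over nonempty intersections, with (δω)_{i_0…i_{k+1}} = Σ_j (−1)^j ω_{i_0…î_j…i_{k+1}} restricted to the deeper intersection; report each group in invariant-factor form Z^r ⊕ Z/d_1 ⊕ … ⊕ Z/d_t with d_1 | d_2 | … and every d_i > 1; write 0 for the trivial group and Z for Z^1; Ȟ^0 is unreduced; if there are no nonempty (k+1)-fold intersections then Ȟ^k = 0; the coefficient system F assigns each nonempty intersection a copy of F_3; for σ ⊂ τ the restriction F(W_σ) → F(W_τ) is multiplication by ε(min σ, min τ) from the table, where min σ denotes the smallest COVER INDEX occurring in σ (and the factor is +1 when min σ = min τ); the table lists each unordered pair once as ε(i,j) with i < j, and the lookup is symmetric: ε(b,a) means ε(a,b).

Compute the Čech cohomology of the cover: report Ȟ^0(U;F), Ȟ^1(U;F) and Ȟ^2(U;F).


Ȟ^0(U;F) ≅ Z/3,  Ȟ^1(U;F) ≅ Z/3 ⊕ Z/3,  Ȟ^2(U;F) ≅ 0

intersection data:
  W12={c} W13={h} W14={d} W15={b} W23={g} W45={e}
C dims 5,6; δ0: rk_F3 4
Ȟ^0 = (5 − 4) − 0 = 1, so Ȟ^0 ≅ Z/3
Ȟ^1 = (6 − 0) − 4 = 2, so Ȟ^1 ≅ Z/3 ⊕ Z/3
Ȟ^2 = (0 − 0) − 0 = 0, so Ȟ^2 ≅ 0


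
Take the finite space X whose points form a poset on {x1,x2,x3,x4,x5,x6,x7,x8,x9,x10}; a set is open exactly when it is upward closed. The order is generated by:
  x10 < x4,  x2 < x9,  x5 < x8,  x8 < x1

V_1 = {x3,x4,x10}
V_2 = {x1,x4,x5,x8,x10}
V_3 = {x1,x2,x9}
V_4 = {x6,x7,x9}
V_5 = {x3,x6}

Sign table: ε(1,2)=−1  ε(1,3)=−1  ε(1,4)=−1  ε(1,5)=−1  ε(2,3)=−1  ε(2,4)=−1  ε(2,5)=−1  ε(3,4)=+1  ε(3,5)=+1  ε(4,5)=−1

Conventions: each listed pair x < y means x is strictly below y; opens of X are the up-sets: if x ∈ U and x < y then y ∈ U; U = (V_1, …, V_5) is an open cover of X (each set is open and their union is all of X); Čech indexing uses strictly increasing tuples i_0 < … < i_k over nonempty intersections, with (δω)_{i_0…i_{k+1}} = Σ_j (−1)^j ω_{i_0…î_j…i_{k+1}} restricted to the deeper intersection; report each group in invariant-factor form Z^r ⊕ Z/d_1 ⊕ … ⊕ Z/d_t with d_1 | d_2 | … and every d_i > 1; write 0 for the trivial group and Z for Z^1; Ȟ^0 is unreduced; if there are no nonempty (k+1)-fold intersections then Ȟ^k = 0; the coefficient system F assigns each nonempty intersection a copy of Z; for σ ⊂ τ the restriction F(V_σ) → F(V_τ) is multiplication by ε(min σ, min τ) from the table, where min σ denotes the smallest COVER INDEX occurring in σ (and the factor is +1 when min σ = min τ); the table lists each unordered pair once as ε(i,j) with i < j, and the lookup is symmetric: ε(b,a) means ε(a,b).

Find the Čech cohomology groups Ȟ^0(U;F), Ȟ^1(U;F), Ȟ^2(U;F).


nerve of the cover:
  V12={x4,x10} V15={x3} V23={x1} V34={x9} V45={x6}
C dims 5,5; δ0: rk 4, SNF 1^4
Ȟ^0 = (5 − 4) − 0 = 1, so Ȟ^0 ≅ Z
Ȟ^1 = (5 − 0) − 4 = 1, so Ȟ^1 ≅ Z
Ȟ^2 = (0 − 0) − 0 = 0, so Ȟ^2 ≅ 0

Ȟ^0(U;F) ≅ Z,  Ȟ^1(U;F) ≅ Z,  Ȟ^2(U;F) ≅ 0


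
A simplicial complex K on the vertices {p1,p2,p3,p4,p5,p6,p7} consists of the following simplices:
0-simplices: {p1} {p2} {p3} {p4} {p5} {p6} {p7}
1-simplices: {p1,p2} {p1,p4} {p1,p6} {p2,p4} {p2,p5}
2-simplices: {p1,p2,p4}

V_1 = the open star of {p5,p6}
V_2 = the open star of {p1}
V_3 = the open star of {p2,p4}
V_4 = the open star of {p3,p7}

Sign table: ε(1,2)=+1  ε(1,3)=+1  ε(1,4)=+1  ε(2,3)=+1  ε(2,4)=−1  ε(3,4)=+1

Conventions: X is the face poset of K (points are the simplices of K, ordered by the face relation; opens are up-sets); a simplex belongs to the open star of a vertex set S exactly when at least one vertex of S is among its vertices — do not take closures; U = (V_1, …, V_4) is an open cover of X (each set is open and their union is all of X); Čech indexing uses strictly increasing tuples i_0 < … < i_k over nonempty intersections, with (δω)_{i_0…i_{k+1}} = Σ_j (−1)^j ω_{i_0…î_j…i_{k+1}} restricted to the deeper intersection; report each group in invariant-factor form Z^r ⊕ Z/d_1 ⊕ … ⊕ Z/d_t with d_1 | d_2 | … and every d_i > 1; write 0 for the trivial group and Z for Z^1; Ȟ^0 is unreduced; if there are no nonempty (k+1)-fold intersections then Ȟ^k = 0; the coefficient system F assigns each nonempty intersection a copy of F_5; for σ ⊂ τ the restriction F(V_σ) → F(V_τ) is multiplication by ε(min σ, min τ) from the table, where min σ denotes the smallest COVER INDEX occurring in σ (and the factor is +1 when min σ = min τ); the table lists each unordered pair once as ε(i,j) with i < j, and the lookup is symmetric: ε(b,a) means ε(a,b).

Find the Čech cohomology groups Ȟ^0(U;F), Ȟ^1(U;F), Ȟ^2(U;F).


Ȟ^0 ≅ Z/5 ⊕ Z/5,  Ȟ^1 ≅ Z/5,  Ȟ^2 ≅ 0

nonempty overlaps:
  V1={{p5},{p6},{p1,p6},{p2,p5}} V2={{p1},{p1,p2},{p1,p4},{p1,p6},{p1,p2,p4}} V3={{p2},{p4},{p1,p2},{p1,p4},{p2,p4},{p2,p5},{p1,p2,p4}} V4={{p3},{p7}}
  V12={{p1,p6}} V13={{p2,p5}} V23={{p1,p2},{p1,p4},{p1,p2,p4}}
C dims 4,3; δ0: rk_F5 2
degree 0: 4−2−0 = 2 → Ȟ^0 ≅ Z/5 ⊕ Z/5
degree 1: 3−0−2 = 1 → Ȟ^1 ≅ Z/5
degree 2: 0−0−0 = 0 → Ȟ^2 ≅ 0


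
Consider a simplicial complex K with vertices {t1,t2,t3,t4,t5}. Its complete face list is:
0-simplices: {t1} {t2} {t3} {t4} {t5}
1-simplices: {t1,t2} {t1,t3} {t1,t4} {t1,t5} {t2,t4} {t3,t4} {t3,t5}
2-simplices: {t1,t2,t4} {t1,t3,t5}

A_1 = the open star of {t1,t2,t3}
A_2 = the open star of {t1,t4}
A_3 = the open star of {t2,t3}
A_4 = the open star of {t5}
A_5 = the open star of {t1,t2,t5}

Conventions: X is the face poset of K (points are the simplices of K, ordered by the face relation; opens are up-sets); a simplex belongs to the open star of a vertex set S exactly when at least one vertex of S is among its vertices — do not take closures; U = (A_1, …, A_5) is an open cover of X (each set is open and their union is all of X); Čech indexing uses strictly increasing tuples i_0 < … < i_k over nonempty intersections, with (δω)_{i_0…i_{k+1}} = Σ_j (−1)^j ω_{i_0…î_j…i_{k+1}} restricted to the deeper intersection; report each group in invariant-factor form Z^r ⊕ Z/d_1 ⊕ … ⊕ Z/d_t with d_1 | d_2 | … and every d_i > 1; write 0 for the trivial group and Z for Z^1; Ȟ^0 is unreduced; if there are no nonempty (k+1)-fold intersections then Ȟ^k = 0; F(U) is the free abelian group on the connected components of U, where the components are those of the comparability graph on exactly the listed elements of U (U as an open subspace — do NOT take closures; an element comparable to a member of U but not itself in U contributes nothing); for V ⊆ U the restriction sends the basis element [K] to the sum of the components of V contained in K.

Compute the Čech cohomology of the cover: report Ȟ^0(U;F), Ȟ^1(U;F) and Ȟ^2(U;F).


Ȟ^0 ≅ Z; Ȟ^1 ≅ Z; Ȟ^2 ≅ 0

intersection data:
  A1={{t1},{t2},{t3},{t1,t2},{t1,t3},{t1,t4},{t1,t5},{t2,t4},{t3,t4},{t3,t5},{t1,t2,t4},{t1,t3,t5}} A2={{t1},{t4},{t1,t2},{t1,t3},{t1,t4},{t1,t5},{t2,t4},{t3,t4},{t1,t2,t4},{t1,t3,t5}} A3={{t2},{t3},{t1,t2},{t1,t3},{t2,t4},{t3,t4},{t3,t5},{t1,t2,t4},{t1,t3,t5}} A4={{t5},{t1,t5},{t3,t5},{t1,t3,t5}} A5={{t1},{t2},{t5},{t1,t2},{t1,t3},{t1,t4},{t1,t5},{t2,t4},{t3,t5},{t1,t2,t4},{t1,t3,t5}}
  A12={{t1},{t1,t2},{t1,t3},{t1,t4},{t1,t5},{t2,t4},{t3,t4},{t1,t2,t4},{t1,t3,t5}} A13={{t2},{t3},{t1,t2},{t1,t3},{t2,t4},{t3,t4},{t3,t5},{t1,t2,t4},{t1,t3,t5}} A14={{t1,t5},{t3,t5},{t1,t3,t5}} A15={{t1},{t2},{t1,t2},{t1,t3},{t1,t4},{t1,t5},{t2,t4},{t3,t5},{t1,t2,t4},{t1,t3,t5}} A23={{t1,t2},{t1,t3},{t2,t4},{t3,t4},{t1,t2,t4},{t1,t3,t5}} A24={{t1,t5},{t1,t3,t5}} A25={{t1},{t1,t2},{t1,t3},{t1,t4},{t1,t5},{t2,t4},{t1,t2,t4},{t1,t3,t5}} A34={{t3,t5},{t1,t3,t5}} A35={{t2},{t1,t2},{t1,t3},{t2,t4},{t3,t5},{t1,t2,t4},{t1,t3,t5}} A45={{t5},{t1,t5},{t3,t5},{t1,t3,t5}}
  A123={{t1,t2},{t1,t3},{t2,t4},{t3,t4},{t1,t2,t4},{t1,t3,t5}} A124={{t1,t5},{t1,t3,t5}} A125={{t1},{t1,t2},{t1,t3},{t1,t4},{t1,t5},{t2,t4},{t1,t2,t4},{t1,t3,t5}} A134={{t3,t5},{t1,t3,t5}} A135={{t2},{t1,t2},{t1,t3},{t2,t4},{t3,t5},{t1,t2,t4},{t1,t3,t5}} A145={{t1,t5},{t3,t5},{t1,t3,t5}} A234={{t1,t3,t5}} A235={{t1,t2},{t1,t3},{t2,t4},{t1,t2,t4},{t1,t3,t5}} A245={{t1,t5},{t1,t3,t5}} A345={{t3,t5},{t1,t3,t5}}
  A1234={{t1,t3,t5}} A1235={{t1,t2},{t1,t3},{t2,t4},{t1,t2,t4},{t1,t3,t5}} A1245={{t1,t5},{t1,t3,t5}} A1345={{t3,t5},{t1,t3,t5}} A2345={{t1,t3,t5}}
  A12345={{t1,t3,t5}}
components per intersection:
  A1: {{t1},{t2},{t3},{t1,t2},{t1,t3},{t1,t4},{t1,t5},{t2,t4},{t3,t4},{t3,t5},{t1,t2,t4},{t1,t3,t5}}
  A2: {{t1},{t4},{t1,t2},{t1,t3},{t1,t4},{t1,t5},{t2,t4},{t3,t4},{t1,t2,t4},{t1,t3,t5}}
  A3: {{t2},{t1,t2},{t2,t4},{t1,t2,t4}} {{t3},{t1,t3},{t3,t4},{t3,t5},{t1,t3,t5}}
  A4: {{t5},{t1,t5},{t3,t5},{t1,t3,t5}}
  A5: {{t1},{t2},{t5},{t1,t2},{t1,t3},{t1,t4},{t1,t5},{t2,t4},{t3,t5},{t1,t2,t4},{t1,t3,t5}}
  A12: {{t1},{t1,t2},{t1,t3},{t1,t4},{t1,t5},{t2,t4},{t1,t2,t4},{t1,t3,t5}} {{t3,t4}}
  A13: {{t2},{t1,t2},{t2,t4},{t1,t2,t4}} {{t3},{t1,t3},{t3,t4},{t3,t5},{t1,t3,t5}}
  A14: {{t1,t5},{t3,t5},{t1,t3,t5}}
  A15: {{t1},{t2},{t1,t2},{t1,t3},{t1,t4},{t1,t5},{t2,t4},{t3,t5},{t1,t2,t4},{t1,t3,t5}}
  A23: {{t1,t2},{t2,t4},{t1,t2,t4}} {{t1,t3},{t1,t3,t5}} {{t3,t4}}
  A24: {{t1,t5},{t1,t3,t5}}
  A25: {{t1},{t1,t2},{t1,t3},{t1,t4},{t1,t5},{t2,t4},{t1,t2,t4},{t1,t3,t5}}
  A34: {{t3,t5},{t1,t3,t5}}
  A35: {{t2},{t1,t2},{t2,t4},{t1,t2,t4}} {{t1,t3},{t3,t5},{t1,t3,t5}}
  A45: {{t5},{t1,t5},{t3,t5},{t1,t3,t5}}
  A123: {{t1,t2},{t2,t4},{t1,t2,t4}} {{t1,t3},{t1,t3,t5}} {{t3,t4}}
  A124: {{t1,t5},{t1,t3,t5}}
  A125: {{t1},{t1,t2},{t1,t3},{t1,t4},{t1,t5},{t2,t4},{t1,t2,t4},{t1,t3,t5}}
  A134: {{t3,t5},{t1,t3,t5}}
  A135: {{t2},{t1,t2},{t2,t4},{t1,t2,t4}} {{t1,t3},{t3,t5},{t1,t3,t5}}
  A145: {{t1,t5},{t3,t5},{t1,t3,t5}}
  A234: {{t1,t3,t5}}
  A235: {{t1,t2},{t2,t4},{t1,t2,t4}} {{t1,t3},{t1,t3,t5}}
  A245: {{t1,t5},{t1,t3,t5}}
  A345: {{t3,t5},{t1,t3,t5}}
  A1234: {{t1,t3,t5}}
  A1235: {{t1,t2},{t2,t4},{t1,t2,t4}} {{t1,t3},{t1,t3,t5}}
  A1245: {{t1,t5},{t1,t3,t5}}
  A1345: {{t3,t5},{t1,t3,t5}}
  A2345: {{t1,t3,t5}}
  A12345: {{t1,t3,t5}}
C dims 6,15,14,6; δ0: rk 5, SNF 1^5; δ1: rk 9, SNF 1^9; δ2: rk 5, SNF 1^5
Ȟ^0 = (6 − 5) − 0 = 1, so Ȟ^0 ≅ Z
Ȟ^1 = (15 − 9) − 5 = 1, so Ȟ^1 ≅ Z
Ȟ^2 = (14 − 5) − 9 = 0, so Ȟ^2 ≅ 0


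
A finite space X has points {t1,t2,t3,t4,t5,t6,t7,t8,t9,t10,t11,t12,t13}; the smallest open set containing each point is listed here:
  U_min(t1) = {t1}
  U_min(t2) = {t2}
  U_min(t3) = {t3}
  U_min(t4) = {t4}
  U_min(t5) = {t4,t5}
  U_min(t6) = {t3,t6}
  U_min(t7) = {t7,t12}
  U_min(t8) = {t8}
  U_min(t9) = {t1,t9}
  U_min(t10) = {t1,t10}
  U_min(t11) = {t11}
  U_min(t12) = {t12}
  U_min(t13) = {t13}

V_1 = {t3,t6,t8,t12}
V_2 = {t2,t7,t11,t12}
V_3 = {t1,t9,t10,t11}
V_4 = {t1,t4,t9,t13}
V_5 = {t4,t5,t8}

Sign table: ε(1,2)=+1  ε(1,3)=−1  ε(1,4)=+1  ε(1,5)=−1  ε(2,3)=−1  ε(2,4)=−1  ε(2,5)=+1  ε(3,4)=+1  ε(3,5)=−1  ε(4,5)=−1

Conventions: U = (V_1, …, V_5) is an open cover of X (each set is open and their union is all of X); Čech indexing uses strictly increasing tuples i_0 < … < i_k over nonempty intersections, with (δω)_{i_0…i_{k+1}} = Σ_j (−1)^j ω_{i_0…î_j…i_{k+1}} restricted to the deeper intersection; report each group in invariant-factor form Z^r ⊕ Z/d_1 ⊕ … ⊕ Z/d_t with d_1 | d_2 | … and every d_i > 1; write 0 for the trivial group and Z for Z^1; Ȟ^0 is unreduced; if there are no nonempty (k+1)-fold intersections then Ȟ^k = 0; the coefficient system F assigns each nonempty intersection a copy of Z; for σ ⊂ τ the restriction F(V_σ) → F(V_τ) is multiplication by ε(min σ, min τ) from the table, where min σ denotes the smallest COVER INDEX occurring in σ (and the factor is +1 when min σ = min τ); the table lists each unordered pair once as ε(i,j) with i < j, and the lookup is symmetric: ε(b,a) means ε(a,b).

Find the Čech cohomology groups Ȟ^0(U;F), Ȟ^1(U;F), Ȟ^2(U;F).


nerve simplices:
  V12={t12} V15={t8} V23={t11} V34={t1,t9} V45={t4}
C dims 5,5; δ0: rk 5, SNF 1^4·2
degree 0: 5−5−0 = 0 → Ȟ^0 ≅ 0
degree 1: 5−0−5 = 0 plus torsion [2] → Ȟ^1 ≅ Z/2
degree 2: 0−0−0 = 0 → Ȟ^2 ≅ 0

Ȟ^0(U;F) ≅ 0,  Ȟ^1(U;F) ≅ Z/2,  Ȟ^2(U;F) ≅ 0


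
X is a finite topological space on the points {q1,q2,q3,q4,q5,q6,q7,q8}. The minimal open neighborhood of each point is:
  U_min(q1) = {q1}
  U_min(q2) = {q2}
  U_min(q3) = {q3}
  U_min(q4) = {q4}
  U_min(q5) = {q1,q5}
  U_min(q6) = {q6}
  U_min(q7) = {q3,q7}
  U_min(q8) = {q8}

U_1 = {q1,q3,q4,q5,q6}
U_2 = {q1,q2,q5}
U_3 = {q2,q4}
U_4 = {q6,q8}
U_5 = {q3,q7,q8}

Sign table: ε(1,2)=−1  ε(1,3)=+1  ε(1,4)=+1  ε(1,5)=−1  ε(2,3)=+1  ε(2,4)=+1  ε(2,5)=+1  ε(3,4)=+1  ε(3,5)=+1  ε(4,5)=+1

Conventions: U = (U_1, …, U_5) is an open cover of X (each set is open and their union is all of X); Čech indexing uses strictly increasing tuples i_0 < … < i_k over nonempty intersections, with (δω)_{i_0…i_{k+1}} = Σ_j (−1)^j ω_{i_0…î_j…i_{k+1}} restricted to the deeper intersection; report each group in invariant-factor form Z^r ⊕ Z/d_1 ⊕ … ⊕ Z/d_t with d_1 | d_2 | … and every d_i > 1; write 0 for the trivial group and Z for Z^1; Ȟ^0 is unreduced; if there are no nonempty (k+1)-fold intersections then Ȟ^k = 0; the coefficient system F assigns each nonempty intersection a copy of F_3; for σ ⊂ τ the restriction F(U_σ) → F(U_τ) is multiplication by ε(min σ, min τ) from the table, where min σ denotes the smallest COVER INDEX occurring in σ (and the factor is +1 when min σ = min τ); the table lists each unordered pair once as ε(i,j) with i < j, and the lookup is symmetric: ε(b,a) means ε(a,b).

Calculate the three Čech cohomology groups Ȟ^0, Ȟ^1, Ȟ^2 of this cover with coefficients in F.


intersection data:
  U12={q1,q5} U13={q4} U14={q6} U15={q3} U23={q2} U45={q8}
C dims 5,6; δ0: rk_F3 5
Ȟ^0 = (5 − 5) − 0 = 0, so Ȟ^0 ≅ 0
Ȟ^1 = (6 − 0) − 5 = 1, so Ȟ^1 ≅ Z/3
Ȟ^2 = (0 − 0) − 0 = 0, so Ȟ^2 ≅ 0

Ȟ^0 = 0, Ȟ^1 = Z/3, Ȟ^2 = 0


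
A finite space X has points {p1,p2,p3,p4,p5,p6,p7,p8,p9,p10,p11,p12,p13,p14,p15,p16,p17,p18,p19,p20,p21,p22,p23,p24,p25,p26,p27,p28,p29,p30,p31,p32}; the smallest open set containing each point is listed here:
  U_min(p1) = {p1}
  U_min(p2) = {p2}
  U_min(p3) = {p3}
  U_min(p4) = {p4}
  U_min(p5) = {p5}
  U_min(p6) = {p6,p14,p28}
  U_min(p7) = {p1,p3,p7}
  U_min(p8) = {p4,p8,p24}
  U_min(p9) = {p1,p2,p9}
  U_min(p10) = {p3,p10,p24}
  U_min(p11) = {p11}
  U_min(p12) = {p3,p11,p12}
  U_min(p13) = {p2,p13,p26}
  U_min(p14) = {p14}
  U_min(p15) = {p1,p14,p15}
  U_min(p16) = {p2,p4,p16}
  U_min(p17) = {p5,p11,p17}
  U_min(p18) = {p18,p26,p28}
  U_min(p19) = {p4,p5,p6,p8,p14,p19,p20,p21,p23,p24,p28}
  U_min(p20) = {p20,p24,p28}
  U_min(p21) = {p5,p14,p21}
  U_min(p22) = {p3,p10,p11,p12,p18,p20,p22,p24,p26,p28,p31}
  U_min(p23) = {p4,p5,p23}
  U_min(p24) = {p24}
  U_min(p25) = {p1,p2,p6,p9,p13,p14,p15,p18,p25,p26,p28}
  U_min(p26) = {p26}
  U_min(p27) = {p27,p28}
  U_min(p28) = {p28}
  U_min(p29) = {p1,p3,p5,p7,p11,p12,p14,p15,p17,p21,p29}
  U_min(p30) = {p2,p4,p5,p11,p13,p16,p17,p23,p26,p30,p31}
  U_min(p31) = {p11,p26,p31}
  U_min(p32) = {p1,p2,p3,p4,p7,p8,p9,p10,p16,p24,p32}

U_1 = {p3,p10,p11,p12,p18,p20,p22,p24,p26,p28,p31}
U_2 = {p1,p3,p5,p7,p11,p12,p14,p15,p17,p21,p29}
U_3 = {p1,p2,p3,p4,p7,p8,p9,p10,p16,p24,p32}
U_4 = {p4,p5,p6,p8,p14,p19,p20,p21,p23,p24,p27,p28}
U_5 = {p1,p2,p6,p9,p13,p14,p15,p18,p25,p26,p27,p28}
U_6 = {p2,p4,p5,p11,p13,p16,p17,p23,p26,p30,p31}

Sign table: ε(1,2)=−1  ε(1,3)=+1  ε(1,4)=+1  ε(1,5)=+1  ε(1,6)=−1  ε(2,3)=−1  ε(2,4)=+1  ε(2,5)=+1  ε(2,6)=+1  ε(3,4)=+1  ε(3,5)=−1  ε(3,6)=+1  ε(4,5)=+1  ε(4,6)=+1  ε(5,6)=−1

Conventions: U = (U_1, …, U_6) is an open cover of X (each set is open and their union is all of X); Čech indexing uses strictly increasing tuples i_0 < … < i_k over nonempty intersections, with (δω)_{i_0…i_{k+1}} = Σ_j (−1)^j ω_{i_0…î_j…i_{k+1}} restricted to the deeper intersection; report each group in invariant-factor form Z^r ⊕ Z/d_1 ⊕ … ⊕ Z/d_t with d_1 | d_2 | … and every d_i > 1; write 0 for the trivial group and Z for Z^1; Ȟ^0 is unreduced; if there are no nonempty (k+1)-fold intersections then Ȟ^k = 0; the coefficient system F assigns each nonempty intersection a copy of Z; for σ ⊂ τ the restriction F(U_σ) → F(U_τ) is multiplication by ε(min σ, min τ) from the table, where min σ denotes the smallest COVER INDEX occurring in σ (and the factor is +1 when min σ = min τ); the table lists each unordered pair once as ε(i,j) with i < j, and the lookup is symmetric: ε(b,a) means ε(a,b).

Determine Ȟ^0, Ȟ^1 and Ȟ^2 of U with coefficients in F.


intersection data:
  U12={p3,p11,p12} U13={p3,p10,p24} U14={p20,p24,p28} U15={p18,p26,p28} U16={p11,p26,p31} U23={p1,p3,p7} U24={p5,p14,p21} U25={p1,p14,p15} U26={p5,p11,p17} U34={p4,p8,p24} U35={p1,p2,p9} U36={p2,p4,p16} U45={p6,p14,p27,p28} U46={p4,p5,p23} U56={p2,p13,p26}
  U123={p3} U126={p11} U134={p24} U145={p28} U156={p26} U235={p1} U245={p14} U246={p5} U346={p4} U356={p2}
C dims 6,15,10; δ0: rk 6, SNF 1^5·2; δ1: rk 9, SNF 1^9
Ȟ^0 = (6 − 6) − 0 = 0, so Ȟ^0 ≅ 0
Ȟ^1 = (15 − 9) − 6 = 0 plus torsion [2], so Ȟ^1 ≅ Z/2
Ȟ^2 = (10 − 0) − 9 = 1, so Ȟ^2 ≅ Z

Ȟ^0 ≅ 0,  Ȟ^1 ≅ Z/2,  Ȟ^2 ≅ Z


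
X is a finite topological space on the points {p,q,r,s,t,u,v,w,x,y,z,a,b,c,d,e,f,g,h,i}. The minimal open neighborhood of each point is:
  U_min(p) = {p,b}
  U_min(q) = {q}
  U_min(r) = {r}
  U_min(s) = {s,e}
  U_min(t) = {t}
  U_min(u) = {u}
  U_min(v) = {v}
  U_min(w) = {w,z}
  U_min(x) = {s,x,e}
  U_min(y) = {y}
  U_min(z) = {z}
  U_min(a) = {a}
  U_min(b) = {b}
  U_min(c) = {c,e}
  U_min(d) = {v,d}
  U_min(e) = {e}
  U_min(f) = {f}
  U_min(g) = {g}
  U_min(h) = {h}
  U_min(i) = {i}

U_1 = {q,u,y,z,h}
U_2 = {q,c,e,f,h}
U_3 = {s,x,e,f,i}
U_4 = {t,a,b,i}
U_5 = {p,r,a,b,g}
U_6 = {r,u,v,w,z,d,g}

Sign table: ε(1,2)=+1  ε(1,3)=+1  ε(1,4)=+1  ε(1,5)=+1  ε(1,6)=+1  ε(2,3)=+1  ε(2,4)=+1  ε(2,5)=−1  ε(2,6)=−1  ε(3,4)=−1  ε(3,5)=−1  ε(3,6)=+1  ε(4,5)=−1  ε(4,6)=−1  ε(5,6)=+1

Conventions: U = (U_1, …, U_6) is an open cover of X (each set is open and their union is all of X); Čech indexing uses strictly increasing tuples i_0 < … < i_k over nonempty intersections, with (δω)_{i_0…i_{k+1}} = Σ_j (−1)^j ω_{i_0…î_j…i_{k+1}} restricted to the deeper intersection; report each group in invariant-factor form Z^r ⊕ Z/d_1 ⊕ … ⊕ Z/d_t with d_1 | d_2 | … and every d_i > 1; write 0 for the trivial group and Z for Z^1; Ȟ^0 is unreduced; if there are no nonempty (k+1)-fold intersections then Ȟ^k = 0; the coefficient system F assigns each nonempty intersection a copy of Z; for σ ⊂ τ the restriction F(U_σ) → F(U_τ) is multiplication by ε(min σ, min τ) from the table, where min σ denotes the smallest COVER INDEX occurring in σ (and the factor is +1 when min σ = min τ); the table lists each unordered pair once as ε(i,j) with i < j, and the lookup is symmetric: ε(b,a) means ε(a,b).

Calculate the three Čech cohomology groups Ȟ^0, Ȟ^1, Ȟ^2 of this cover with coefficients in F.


Ȟ^0(U;F) ≅ Z, Ȟ^1(U;F) ≅ Z, Ȟ^2(U;F) ≅ 0

nerve simplices:
  U12={q,h} U16={u,z} U23={e,f} U34={i} U45={a,b} U56={r,g}
C dims 6,6; δ0: rk 5, SNF 1^5
degree 0: 6−5−0 = 1 → Ȟ^0 ≅ Z
degree 1: 6−0−5 = 1 → Ȟ^1 ≅ Z
degree 2: 0−0−0 = 0 → Ȟ^2 ≅ 0


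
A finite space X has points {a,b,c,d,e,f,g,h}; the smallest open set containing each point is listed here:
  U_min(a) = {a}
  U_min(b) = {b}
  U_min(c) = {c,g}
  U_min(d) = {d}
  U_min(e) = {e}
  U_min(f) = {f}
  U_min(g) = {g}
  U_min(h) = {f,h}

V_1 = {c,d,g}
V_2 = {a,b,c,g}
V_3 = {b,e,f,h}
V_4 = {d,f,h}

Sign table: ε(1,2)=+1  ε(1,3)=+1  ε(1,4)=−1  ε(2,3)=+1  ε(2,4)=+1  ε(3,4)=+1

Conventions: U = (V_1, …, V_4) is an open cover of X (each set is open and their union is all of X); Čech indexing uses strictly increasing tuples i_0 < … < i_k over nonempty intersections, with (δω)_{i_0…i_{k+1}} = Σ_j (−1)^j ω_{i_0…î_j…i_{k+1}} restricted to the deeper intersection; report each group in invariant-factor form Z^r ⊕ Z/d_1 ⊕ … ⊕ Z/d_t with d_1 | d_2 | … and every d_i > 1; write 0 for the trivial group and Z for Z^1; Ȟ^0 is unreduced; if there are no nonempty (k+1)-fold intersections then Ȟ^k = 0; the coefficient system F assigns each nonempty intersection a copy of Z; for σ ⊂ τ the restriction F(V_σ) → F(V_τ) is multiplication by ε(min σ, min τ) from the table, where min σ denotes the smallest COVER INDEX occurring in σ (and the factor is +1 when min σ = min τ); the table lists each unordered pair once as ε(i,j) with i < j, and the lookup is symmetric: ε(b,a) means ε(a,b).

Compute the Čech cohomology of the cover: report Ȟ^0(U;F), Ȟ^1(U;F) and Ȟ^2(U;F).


nerve simplices:
  V12={c,g} V14={d} V23={b} V34={f,h}
C dims 4,4; δ0: rk 4, SNF 1^3·2
degree 0: 4−4−0 = 0 → Ȟ^0 ≅ 0
degree 1: 4−0−4 = 0 plus torsion [2] → Ȟ^1 ≅ Z/2
degree 2: 0−0−0 = 0 → Ȟ^2 ≅ 0

Ȟ^0 ≅ 0; Ȟ^1 ≅ Z/2; Ȟ^2 ≅ 0


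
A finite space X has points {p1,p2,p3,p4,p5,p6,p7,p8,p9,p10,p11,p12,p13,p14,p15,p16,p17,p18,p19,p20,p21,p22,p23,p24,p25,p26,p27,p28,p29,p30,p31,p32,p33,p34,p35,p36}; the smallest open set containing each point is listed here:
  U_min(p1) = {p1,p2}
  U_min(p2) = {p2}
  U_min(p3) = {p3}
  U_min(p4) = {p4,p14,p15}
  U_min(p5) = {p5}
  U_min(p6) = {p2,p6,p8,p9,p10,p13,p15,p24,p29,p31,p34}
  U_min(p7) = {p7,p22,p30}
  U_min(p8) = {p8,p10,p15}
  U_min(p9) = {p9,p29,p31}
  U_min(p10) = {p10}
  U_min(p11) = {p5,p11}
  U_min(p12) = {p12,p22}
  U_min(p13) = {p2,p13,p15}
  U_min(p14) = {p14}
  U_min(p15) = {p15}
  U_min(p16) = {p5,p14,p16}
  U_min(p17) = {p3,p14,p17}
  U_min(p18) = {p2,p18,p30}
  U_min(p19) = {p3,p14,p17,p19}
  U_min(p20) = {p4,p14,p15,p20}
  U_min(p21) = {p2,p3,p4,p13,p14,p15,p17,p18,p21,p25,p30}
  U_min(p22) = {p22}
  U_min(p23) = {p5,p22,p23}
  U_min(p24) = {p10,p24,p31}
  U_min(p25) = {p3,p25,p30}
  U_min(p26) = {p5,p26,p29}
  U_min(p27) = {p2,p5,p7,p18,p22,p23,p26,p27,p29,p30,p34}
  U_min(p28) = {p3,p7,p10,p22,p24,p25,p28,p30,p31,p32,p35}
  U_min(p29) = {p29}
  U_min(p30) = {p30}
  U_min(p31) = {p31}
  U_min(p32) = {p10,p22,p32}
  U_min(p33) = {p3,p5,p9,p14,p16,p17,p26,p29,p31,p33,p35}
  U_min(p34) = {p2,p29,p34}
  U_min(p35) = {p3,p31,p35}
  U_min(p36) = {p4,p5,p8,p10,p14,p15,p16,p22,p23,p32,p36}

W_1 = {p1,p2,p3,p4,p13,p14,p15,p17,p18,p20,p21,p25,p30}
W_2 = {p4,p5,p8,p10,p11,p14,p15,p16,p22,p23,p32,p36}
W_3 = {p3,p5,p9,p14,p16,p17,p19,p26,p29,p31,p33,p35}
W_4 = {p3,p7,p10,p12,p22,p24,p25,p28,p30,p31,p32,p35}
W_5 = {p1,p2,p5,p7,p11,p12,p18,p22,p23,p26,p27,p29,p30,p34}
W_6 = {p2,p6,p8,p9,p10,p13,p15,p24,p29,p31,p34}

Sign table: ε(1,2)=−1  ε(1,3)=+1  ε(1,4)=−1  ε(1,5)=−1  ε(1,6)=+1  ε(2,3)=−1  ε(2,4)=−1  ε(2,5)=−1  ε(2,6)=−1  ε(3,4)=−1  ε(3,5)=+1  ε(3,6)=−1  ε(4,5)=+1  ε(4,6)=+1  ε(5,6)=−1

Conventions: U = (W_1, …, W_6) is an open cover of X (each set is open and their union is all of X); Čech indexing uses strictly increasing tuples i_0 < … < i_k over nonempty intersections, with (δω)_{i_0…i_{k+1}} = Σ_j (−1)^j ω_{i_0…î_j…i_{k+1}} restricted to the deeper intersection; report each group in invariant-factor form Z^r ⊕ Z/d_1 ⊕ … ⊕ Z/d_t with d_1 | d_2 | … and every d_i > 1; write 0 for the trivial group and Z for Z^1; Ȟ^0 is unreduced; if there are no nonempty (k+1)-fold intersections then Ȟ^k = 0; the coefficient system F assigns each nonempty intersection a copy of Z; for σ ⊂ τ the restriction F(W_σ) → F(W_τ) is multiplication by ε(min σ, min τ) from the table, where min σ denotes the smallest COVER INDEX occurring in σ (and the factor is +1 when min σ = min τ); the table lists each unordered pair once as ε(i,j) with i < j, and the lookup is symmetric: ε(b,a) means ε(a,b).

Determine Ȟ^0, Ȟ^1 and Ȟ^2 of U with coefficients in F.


nerve of the cover:
  W12={p4,p14,p15} W13={p3,p14,p17} W14={p3,p25,p30} W15={p1,p2,p18,p30} W16={p2,p13,p15} W23={p5,p14,p16} W24={p10,p22,p32} W25={p5,p11,p22,p23} W26={p8,p10,p15} W34={p3,p31,p35} W35={p5,p26,p29} W36={p9,p29,p31} W45={p7,p12,p22,p30} W46={p10,p24,p31} W56={p2,p29,p34}
  W123={p14} W126={p15} W134={p3} W145={p30} W156={p2} W235={p5} W245={p22} W246={p10} W346={p31} W356={p29}
C dims 6,15,10; δ0: rk 6, SNF 1^5·2; δ1: rk 9, SNF 1^9
Ȟ^0 = (6 − 6) − 0 = 0, so Ȟ^0 ≅ 0
Ȟ^1 = (15 − 9) − 6 = 0 plus torsion [2], so Ȟ^1 ≅ Z/2
Ȟ^2 = (10 − 0) − 9 = 1, so Ȟ^2 ≅ Z

Ȟ^0 ≅ 0,  Ȟ^1 ≅ Z/2,  Ȟ^2 ≅ Z


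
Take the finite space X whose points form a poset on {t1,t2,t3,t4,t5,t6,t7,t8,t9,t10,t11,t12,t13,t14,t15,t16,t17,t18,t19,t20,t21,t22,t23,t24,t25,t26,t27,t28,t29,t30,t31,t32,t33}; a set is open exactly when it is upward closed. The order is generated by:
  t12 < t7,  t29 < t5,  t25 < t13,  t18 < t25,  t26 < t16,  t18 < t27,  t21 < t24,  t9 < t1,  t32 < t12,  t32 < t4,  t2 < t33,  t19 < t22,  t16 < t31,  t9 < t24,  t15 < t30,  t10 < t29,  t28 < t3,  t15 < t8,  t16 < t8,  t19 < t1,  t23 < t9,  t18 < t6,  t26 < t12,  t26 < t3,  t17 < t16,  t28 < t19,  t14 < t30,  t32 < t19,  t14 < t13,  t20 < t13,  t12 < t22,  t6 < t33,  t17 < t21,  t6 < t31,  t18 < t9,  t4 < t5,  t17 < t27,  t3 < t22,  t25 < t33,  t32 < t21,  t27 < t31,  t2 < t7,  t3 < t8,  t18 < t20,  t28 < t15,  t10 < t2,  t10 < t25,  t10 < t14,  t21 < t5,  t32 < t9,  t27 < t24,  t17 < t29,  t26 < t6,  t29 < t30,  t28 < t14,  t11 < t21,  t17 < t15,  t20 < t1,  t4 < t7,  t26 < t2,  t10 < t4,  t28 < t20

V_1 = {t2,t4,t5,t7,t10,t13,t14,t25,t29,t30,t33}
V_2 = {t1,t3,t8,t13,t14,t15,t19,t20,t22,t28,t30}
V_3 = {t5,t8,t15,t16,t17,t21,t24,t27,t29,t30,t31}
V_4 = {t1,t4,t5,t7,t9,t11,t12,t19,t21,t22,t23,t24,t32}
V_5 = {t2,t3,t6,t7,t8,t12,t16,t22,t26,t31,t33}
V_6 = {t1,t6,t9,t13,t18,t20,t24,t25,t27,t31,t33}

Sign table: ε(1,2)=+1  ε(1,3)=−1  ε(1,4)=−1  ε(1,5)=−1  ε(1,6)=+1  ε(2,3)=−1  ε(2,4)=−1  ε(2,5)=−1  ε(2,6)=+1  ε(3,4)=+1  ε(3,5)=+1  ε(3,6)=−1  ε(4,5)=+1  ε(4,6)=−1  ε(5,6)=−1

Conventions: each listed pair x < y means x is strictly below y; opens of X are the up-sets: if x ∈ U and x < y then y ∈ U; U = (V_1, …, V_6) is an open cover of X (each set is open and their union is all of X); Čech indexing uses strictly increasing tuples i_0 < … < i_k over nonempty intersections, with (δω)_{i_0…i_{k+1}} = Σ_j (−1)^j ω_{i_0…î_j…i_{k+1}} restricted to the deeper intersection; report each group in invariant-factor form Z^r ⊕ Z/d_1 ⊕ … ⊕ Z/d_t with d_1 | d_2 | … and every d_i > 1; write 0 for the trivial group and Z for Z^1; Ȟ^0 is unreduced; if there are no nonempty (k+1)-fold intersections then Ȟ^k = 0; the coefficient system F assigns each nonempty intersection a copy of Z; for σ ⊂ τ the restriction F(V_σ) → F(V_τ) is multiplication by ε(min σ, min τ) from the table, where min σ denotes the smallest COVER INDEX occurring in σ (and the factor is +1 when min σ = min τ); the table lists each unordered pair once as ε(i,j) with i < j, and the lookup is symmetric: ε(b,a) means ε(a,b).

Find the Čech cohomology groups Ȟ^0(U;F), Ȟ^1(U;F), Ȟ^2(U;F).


nonempty overlaps:
  V12={t13,t14,t30} V13={t5,t29,t30} V14={t4,t5,t7} V15={t2,t7,t33} V16={t13,t25,t33} V23={t8,t15,t30} V24={t1,t19,t22} V25={t3,t8,t22} V26={t1,t13,t20} V34={t5,t21,t24} V35={t8,t16,t31} V36={t24,t27,t31} V45={t7,t12,t22} V46={t1,t9,t24} V56={t6,t31,t33}
  V123={t30} V126={t13} V134={t5} V145={t7} V156={t33} V235={t8} V245={t22} V246={t1} V346={t24} V356={t31}
C dims 6,15,10; δ0: rk 5, SNF 1^5; δ1: rk 10, SNF 1^9·2
degree 0: 6−5−0 = 1 → Ȟ^0 ≅ Z
degree 1: 15−10−5 = 0 → Ȟ^1 ≅ 0
degree 2: 10−0−10 = 0 plus torsion [2] → Ȟ^2 ≅ Z/2

Ȟ^0 = Z,  Ȟ^1 = 0,  Ȟ^2 = Z/2


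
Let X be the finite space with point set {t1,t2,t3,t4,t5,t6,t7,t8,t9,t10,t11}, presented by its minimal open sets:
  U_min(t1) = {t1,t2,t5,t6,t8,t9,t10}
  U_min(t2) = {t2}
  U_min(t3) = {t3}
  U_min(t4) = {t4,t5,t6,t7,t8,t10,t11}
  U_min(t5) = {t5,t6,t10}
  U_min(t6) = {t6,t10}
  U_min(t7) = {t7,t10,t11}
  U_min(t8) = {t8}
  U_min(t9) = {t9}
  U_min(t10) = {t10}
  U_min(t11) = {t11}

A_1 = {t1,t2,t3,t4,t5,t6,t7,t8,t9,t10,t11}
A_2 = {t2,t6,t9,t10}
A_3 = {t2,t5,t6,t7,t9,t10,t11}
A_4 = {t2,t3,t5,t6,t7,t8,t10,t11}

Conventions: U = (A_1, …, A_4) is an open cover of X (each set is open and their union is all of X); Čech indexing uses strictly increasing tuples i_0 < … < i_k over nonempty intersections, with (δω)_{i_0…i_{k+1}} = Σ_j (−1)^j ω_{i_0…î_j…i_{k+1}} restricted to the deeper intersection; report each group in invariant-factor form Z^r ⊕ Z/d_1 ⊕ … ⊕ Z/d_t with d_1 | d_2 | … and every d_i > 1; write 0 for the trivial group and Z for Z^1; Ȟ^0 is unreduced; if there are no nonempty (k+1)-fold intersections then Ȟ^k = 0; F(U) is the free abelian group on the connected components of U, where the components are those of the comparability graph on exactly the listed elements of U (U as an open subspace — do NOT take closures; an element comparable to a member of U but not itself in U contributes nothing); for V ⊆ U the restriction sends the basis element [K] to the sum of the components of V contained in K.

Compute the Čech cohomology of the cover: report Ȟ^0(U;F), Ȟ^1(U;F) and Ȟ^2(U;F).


cover nerve:
  A12={t2,t6,t9,t10} A13={t2,t5,t6,t7,t9,t10,t11} A14={t2,t3,t5,t6,t7,t8,t10,t11} A23={t2,t6,t9,t10} A24={t2,t6,t10} A34={t2,t5,t6,t7,t10,t11}
  A123={t2,t6,t9,t10} A124={t2,t6,t10} A134={t2,t5,t6,t7,t10,t11} A234={t2,t6,t10}
  A1234={t2,t6,t10}
components per intersection:
  A1: {t1,t2,t4,t5,t6,t7,t8,t9,t10,t11} {t3}
  A2: {t2} {t6,t10} {t9}
  A3: {t2} {t5,t6,t7,t10,t11} {t9}
  A4: {t2} {t3} {t5,t6,t7,t10,t11} {t8}
  A12: {t2} {t6,t10} {t9}
  A13: {t2} {t5,t6,t7,t10,t11} {t9}
  A14: {t2} {t3} {t5,t6,t7,t10,t11} {t8}
  A23: {t2} {t6,t10} {t9}
  A24: {t2} {t6,t10}
  A34: {t2} {t5,t6,t7,t10,t11}
  A123: {t2} {t6,t10} {t9}
  A124: {t2} {t6,t10}
  A134: {t2} {t5,t6,t7,t10,t11}
  A234: {t2} {t6,t10}
  A1234: {t2} {t6,t10}
C dims 12,17,9,2; δ0: rk 10, SNF 1^10; δ1: rk 7, SNF 1^7; δ2: rk 2, SNF 1^2
Ȟ^0: (12−10)−0=2 ⇒ Z^2
Ȟ^1: (17−7)−10=0 ⇒ 0
Ȟ^2: (9−2)−7=0 ⇒ 0

Ȟ^0 = Z^2, Ȟ^1 = 0 and Ȟ^2 = 0
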